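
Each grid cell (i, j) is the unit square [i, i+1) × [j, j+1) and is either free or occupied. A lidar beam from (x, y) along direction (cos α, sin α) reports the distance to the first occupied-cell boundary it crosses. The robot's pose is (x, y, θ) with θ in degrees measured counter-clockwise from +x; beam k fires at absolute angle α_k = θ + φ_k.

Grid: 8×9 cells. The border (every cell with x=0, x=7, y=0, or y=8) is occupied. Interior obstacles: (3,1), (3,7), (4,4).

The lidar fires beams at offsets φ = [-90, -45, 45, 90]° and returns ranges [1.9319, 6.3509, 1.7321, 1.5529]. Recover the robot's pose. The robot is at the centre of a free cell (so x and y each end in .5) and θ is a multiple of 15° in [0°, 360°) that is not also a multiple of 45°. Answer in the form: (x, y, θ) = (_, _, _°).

(x, y, θ) = (1.5, 6.5, 345°)

The pose lattice has 39·16 = 624 candidates. Test each by forward raycasting.
  (1.5, 7.5, 165°): beam 1 = 0.5176 ≠ 1.9319 ✗
  (2.5, 2.5, 255°): beam 1 = 1.5529 ≠ 1.9319 ✗
  (6.5, 4.5, 345°): beam 1 = 3.6235 ≠ 1.9319 ✗
  (4.5, 3.5, 300°): beam 1 = 4.0415 ≠ 1.9319 ✗
  …
  (1.5, 6.5, 345°): r_1=1.9319, r_2=6.3509, r_3=1.7321, r_4=1.5529 — all match ✓
Unique over the lattice → pose = (1.5, 6.5, 345°).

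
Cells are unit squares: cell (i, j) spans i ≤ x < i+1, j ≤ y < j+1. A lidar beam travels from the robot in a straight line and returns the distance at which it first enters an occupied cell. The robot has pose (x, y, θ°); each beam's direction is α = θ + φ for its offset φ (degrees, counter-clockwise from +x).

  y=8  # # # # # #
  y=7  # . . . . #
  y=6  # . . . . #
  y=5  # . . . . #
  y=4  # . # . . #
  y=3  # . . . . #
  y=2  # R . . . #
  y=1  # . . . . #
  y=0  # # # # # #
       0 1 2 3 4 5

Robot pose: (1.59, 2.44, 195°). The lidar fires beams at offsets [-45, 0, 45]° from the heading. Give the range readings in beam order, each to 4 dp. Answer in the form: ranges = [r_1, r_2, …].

beam 1: φ=-45°, α=150°
  d=(-0.8660,0.5000)  start (1,2)  tX=0.6813 tY=1.1200  stride 1/|dx|=1.1547 1/|dy|=2.0000
    cross x-line → (0,2), t=0.6813 (wall)
  → r_1 = 0.6813
beam 2: φ=0°, α=195°
  d=(-0.9659,-0.2588)  start (1,2)  tX=0.6108 tY=1.7000  stride 1/|dx|=1.0353 1/|dy|=3.8637
    cross x-line → (0,2), t=0.6108 (wall)
  → r_2 = 0.6108
beam 3: φ=45°, α=240°
  d=(-0.5000,-0.8660)  start (1,2)  tX=1.1800 tY=0.5081  stride 1/|dx|=2.0000 1/|dy|=1.1547
    cross y-line → (1,1), t=0.5081
    cross x-line → (0,1), t=1.1800 (wall)
  → r_3 = 1.1800

ranges = [0.6813, 0.6108, 1.1800]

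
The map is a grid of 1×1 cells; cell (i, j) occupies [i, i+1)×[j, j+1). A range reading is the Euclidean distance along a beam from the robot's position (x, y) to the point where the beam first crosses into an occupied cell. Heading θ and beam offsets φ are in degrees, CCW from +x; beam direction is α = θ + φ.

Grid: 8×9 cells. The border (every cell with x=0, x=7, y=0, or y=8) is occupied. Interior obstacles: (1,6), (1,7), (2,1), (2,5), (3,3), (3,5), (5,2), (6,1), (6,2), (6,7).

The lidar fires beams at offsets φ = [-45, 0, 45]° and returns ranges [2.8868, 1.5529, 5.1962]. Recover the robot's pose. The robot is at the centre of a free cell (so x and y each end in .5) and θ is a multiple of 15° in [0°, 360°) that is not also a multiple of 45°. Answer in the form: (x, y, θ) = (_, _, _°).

Enumerate (i+0.5, j+0.5, θ) over the 32 free cells and 16 admissible headings. For each, cast all 3 beams and compare to the given ranges.
  (2.5, 7.5, 120°): beam 1 = 0.5176 ≠ 2.8868 ✗
  (6.5, 3.5, 210°): beam 1 = 5.6940 ≠ 2.8868 ✗
  (5.5, 6.5, 240°): beam 1 = 1.9319 ≠ 2.8868 ✗
  (4.5, 3.5, 210°): beam 1 = 0.5176 ≠ 2.8868 ✗
  (1.5, 5.5, 30°): beam 1 = 0.5176 ≠ 2.8868 ✗
  …
  (5.5, 5.5, 165°): r_1=2.8868, r_2=1.5529, r_3=5.1962 — all match ✓
Unique over the lattice → pose = (5.5, 5.5, 165°).

(x, y, θ) = (5.5, 5.5, 165°)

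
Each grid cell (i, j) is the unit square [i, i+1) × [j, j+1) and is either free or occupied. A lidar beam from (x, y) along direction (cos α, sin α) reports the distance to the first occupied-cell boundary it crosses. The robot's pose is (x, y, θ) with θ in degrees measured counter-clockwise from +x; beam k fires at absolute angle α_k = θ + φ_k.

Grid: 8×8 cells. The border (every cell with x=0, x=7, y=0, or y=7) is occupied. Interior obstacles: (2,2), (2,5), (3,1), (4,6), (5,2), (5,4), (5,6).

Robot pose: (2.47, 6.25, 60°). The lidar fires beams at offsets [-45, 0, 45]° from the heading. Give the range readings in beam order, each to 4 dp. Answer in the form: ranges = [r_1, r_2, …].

beam 1: φ=-45°, α=15°
  cosα=0.9659 sinα=0.2588 | (2,6) | tMaxX 0.5487 tMaxY 2.8978 | tΔX 1.0353 tΔY 3.8637
    t=0.5487 [x] (3,6)
    t=1.5840 [x] (4,6) — stop
  → r_1 = 1.5840
beam 2: φ=0°, α=60°
  cosα=0.5000 sinα=0.8660 | (2,6) | tMaxX 1.0600 tMaxY 0.8660 | tΔX 2.0000 tΔY 1.1547
    t=0.8660 [y] (2,7) — stop
  → r_2 = 0.8660
beam 3: φ=45°, α=105°
  cosα=-0.2588 sinα=0.9659 | (2,6) | tMaxX 1.8159 tMaxY 0.7765 | tΔX 3.8637 tΔY 1.0353
    t=0.7765 [y] (2,7) — stop
  → r_3 = 0.7765

ranges = [1.5840, 0.8660, 0.7765]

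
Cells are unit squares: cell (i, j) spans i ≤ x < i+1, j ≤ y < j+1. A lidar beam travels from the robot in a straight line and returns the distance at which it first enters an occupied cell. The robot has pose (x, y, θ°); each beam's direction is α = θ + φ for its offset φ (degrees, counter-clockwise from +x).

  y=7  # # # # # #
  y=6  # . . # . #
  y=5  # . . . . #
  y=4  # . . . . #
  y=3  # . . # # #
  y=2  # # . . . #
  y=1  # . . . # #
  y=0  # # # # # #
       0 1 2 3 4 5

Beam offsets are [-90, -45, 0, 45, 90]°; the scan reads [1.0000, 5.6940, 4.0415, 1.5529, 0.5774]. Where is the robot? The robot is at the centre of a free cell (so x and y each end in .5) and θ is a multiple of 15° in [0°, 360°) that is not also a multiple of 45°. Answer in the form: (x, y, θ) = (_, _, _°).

Enumerate (i+0.5, j+0.5, θ) over the 19 free cells and 16 admissible headings. For each, cast all 5 beams and compare to the given ranges.
  (1.5, 5.5, 165°): beam 1 = 1.5529 ≠ 1.0000 ✗
  (1.5, 5.5, 210°): beam 2 = 0.5176 ≠ 5.6940 ✗
  (2.5, 2.5, 150°): beam 2 = 4.6587 ≠ 5.6940 ✗
  (2.5, 4.5, 15°): beam 1 = 3.6235 ≠ 1.0000 ✗
  …
  (1.5, 6.5, 330°): r_1=1.0000, r_2=5.6940, r_3=4.0415, r_4=1.5529, r_5=0.5774 — all match ✓
Unique over the lattice → pose = (1.5, 6.5, 330°).

(x, y, θ) = (1.5, 6.5, 330°)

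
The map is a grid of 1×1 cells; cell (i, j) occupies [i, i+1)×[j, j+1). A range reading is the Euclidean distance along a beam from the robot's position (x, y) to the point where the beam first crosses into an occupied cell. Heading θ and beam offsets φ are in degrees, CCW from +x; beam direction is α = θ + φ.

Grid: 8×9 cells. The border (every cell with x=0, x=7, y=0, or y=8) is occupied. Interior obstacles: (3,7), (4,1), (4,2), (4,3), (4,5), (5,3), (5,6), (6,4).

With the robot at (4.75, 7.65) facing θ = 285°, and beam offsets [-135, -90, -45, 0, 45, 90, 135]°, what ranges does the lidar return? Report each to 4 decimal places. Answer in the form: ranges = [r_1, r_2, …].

beam 1: φ=-135°, α=150°
  direction (-0.8660, 0.5000); cell (4,7); t to first gridline: x 0.8660, y 0.7000 (then +1.1547 / +2.0000)
    (4,8) via y @ 0.7000  # hit
  → r_1 = 0.7000
beam 2: φ=-90°, α=195°
  direction (-0.9659, -0.2588); cell (4,7); t to first gridline: x 0.7765, y 2.5114 (then +1.0353 / +3.8637)
    (3,7) via x @ 0.7765  # hit
  → r_2 = 0.7765
beam 3: φ=-45°, α=240°
  direction (-0.5000, -0.8660); cell (4,7); t to first gridline: x 1.5000, y 0.7506 (then +2.0000 / +1.1547)
    (4,6) via y @ 0.7506
    (3,6) via x @ 1.5000
    (3,5) via y @ 1.9053
    (3,4) via y @ 3.0600
    (2,4) via x @ 3.5000
    (2,3) via y @ 4.2147
    (2,2) via y @ 5.3694
    (1,2) via x @ 5.5000
    (1,1) via y @ 6.5241
    (0,1) via x @ 7.5000  # hit
  → r_3 = 7.5000
beam 4: φ=0°, α=285°
  direction (0.2588, -0.9659); cell (4,7); t to first gridline: x 0.9659, y 0.6729 (then +3.8637 / +1.0353)
    (4,6) via y @ 0.6729
    (5,6) via x @ 0.9659  # hit
  → r_4 = 0.9659
beam 5: φ=45°, α=330°
  direction (0.8660, -0.5000); cell (4,7); t to first gridline: x 0.2887, y 1.3000 (then +1.1547 / +2.0000)
    (5,7) via x @ 0.2887
    (5,6) via y @ 1.3000  # hit
  → r_5 = 1.3000
beam 6: φ=90°, α=15°
  direction (0.9659, 0.2588); cell (4,7); t to first gridline: x 0.2588, y 1.3523 (then +1.0353 / +3.8637)
    (5,7) via x @ 0.2588
    (6,7) via x @ 1.2941
    (6,8) via y @ 1.3523  # hit
  → r_6 = 1.3523
beam 7: φ=135°, α=60°
  direction (0.5000, 0.8660); cell (4,7); t to first gridline: x 0.5000, y 0.4041 (then +2.0000 / +1.1547)
    (4,8) via y @ 0.4041  # hit
  → r_7 = 0.4041

ranges = [0.7000, 0.7765, 7.5000, 0.9659, 1.3000, 1.3523, 0.4041]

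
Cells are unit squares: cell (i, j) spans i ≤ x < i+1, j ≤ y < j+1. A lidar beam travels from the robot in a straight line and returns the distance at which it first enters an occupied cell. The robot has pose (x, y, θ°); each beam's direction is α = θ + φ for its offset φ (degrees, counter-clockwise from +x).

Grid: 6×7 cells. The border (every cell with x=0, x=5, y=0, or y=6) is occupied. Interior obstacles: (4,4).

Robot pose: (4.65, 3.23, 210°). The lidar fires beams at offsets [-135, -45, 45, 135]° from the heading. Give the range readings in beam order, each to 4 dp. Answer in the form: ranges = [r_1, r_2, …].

beam 1: φ=-135°, α=75°
  direction (0.2588, 0.9659); cell (4,3); t to first gridline: x 1.3523, y 0.7972 (then +3.8637 / +1.0353)
    (4,4) via y @ 0.7972  # hit
  → r_1 = 0.7972
beam 2: φ=-45°, α=165°
  direction (-0.9659, 0.2588); cell (4,3); t to first gridline: x 0.6729, y 2.9751 (then +1.0353 / +3.8637)
    (3,3) via x @ 0.6729
    (2,3) via x @ 1.7082
    (1,3) via x @ 2.7435
    (1,4) via y @ 2.9751
    (0,4) via x @ 3.7788  # hit
  → r_2 = 3.7788
beam 3: φ=45°, α=255°
  direction (-0.2588, -0.9659); cell (4,3); t to first gridline: x 2.5114, y 0.2381 (then +3.8637 / +1.0353)
    (4,2) via y @ 0.2381
    (4,1) via y @ 1.2734
    (4,0) via y @ 2.3087  # hit
  → r_3 = 2.3087
beam 4: φ=135°, α=345°
  direction (0.9659, -0.2588); cell (4,3); t to first gridline: x 0.3623, y 0.8887 (then +1.0353 / +3.8637)
    (5,3) via x @ 0.3623  # hit
  → r_4 = 0.3623

ranges = [0.7972, 3.7788, 2.3087, 0.3623]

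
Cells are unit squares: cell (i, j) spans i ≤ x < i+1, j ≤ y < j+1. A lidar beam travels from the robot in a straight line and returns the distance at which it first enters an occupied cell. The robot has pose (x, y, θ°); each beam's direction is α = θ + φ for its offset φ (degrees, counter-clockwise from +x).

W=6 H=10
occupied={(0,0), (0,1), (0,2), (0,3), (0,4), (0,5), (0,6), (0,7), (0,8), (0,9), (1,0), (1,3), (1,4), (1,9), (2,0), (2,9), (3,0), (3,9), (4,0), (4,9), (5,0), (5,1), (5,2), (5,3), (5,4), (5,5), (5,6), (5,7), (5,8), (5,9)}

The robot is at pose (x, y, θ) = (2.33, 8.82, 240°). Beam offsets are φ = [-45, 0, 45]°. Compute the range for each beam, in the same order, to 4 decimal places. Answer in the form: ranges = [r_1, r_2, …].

beam 1: φ=-45°, α=195°
  direction (-0.9659, -0.2588); cell (2,8); t to first gridline: x 0.3416, y 3.1682 (then +1.0353 / +3.8637)
    (1,8) via x @ 0.3416
    (0,8) via x @ 1.3769  # hit
  → r_1 = 1.3769
beam 2: φ=0°, α=240°
  direction (-0.5000, -0.8660); cell (2,8); t to first gridline: x 0.6600, y 0.9469 (then +2.0000 / +1.1547)
    (1,8) via x @ 0.6600
    (1,7) via y @ 0.9469
    (1,6) via y @ 2.1016
    (0,6) via x @ 2.6600  # hit
  → r_2 = 2.6600
beam 3: φ=45°, α=285°
  direction (0.2588, -0.9659); cell (2,8); t to first gridline: x 2.5887, y 0.8489 (then +3.8637 / +1.0353)
    (2,7) via y @ 0.8489
    (2,6) via y @ 1.8842
    (3,6) via x @ 2.5887
    (3,5) via y @ 2.9195
    (3,4) via y @ 3.9548
    (3,3) via y @ 4.9900
    (3,2) via y @ 6.0253
    (4,2) via x @ 6.4524
    (4,1) via y @ 7.0606
    (4,0) via y @ 8.0959  # hit
  → r_3 = 8.0959

ranges = [1.3769, 2.6600, 8.0959]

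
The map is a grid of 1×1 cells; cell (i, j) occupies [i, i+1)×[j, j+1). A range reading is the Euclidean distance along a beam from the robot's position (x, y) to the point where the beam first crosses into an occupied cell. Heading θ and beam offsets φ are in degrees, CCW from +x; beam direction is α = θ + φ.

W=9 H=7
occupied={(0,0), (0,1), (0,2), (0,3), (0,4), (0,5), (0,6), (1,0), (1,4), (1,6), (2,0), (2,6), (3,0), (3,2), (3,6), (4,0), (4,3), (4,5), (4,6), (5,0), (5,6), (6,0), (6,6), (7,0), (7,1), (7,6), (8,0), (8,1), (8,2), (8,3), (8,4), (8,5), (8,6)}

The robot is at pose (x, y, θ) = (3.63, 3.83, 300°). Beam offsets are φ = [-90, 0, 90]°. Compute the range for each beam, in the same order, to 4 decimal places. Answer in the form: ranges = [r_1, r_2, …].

beam 1: φ=-90°, α=210°
  d=(-0.8660,-0.5000)  start (3,3)  tX=0.7275 tY=1.6600  stride 1/|dx|=1.1547 1/|dy|=2.0000
    cross x-line → (2,3), t=0.7275
    cross y-line → (2,2), t=1.6600
    cross x-line → (1,2), t=1.8822
    cross x-line → (0,2), t=3.0369 (wall)
  → r_1 = 3.0369
beam 2: φ=0°, α=300°
  d=(0.5000,-0.8660)  start (3,3)  tX=0.7400 tY=0.9584  stride 1/|dx|=2.0000 1/|dy|=1.1547
    cross x-line → (4,3), t=0.7400 (wall)
  → r_2 = 0.7400
beam 3: φ=90°, α=30°
  d=(0.8660,0.5000)  start (3,3)  tX=0.4272 tY=0.3400  stride 1/|dx|=1.1547 1/|dy|=2.0000
    cross y-line → (3,4), t=0.3400
    cross x-line → (4,4), t=0.4272
    cross x-line → (5,4), t=1.5819
    cross y-line → (5,5), t=2.3400
    cross x-line → (6,5), t=2.7366
    cross x-line → (7,5), t=3.8913
    cross y-line → (7,6), t=4.3400 (wall)
  → r_3 = 4.3400

ranges = [3.0369, 0.7400, 4.3400]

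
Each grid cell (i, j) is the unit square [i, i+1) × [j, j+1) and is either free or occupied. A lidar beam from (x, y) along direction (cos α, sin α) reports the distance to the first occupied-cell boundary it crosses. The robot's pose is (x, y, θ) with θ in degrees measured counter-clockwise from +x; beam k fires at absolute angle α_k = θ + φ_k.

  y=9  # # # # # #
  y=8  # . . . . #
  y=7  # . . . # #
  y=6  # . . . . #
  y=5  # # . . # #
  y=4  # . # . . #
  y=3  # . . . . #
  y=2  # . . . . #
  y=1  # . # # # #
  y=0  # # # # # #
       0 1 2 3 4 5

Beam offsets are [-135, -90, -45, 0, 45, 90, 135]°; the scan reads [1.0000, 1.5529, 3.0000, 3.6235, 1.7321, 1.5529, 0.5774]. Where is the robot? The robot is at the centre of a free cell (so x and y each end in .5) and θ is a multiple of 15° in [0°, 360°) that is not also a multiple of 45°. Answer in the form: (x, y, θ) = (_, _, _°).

The pose lattice has 25·16 = 400 candidates. Test each by forward raycasting.
  (4.5, 8.5, 60°): beam 1 = 0.5176 ≠ 1.0000 ✗
  (2.5, 8.5, 15°): beam 1 = 2.8868 ≠ 1.0000 ✗
  (1.5, 3.5, 120°): beam 1 = 3.6235 ≠ 1.0000 ✗
  (2.5, 3.5, 255°): beam 1 = 0.5774 ≠ 1.0000 ✗
  …
  (1.5, 7.5, 15°): r_1=1.0000, r_2=1.5529, r_3=3.0000, r_4=3.6235, r_5=1.7321, r_6=1.5529, r_7=0.5774 — all match ✓
No second candidate reproduces the full scan.

(x, y, θ) = (1.5, 7.5, 15°)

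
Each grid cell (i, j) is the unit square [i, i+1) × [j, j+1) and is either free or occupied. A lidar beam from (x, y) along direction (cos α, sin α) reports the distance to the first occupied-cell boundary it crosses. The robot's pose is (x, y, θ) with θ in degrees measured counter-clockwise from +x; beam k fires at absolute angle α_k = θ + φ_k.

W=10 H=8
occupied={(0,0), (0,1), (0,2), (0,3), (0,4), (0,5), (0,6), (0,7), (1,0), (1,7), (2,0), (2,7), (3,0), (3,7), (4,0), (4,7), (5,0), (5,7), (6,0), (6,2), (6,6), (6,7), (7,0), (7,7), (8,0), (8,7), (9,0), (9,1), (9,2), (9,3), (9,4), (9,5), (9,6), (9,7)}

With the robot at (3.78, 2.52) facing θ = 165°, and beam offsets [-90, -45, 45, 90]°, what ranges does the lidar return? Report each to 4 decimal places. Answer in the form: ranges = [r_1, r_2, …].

ranges = [4.6380, 5.1731, 3.0400, 1.5736]

beam 1: φ=-90°, α=75°
  cosα=0.2588 sinα=0.9659 | (3,2) | tMaxX 0.8500 tMaxY 0.4969 | tΔX 3.8637 tΔY 1.0353
    t=0.4969 [y] (3,3)
    t=0.8500 [x] (4,3)
    t=1.5322 [y] (4,4)
    t=2.5675 [y] (4,5)
    t=3.6028 [y] (4,6)
    t=4.6380 [y] (4,7) — stop
  → r_1 = 4.6380
beam 2: φ=-45°, α=120°
  cosα=-0.5000 sinα=0.8660 | (3,2) | tMaxX 1.5600 tMaxY 0.5543 | tΔX 2.0000 tΔY 1.1547
    t=0.5543 [y] (3,3)
    t=1.5600 [x] (2,3)
    t=1.7090 [y] (2,4)
    t=2.8637 [y] (2,5)
    t=3.5600 [x] (1,5)
    t=4.0184 [y] (1,6)
    t=5.1731 [y] (1,7) — stop
  → r_2 = 5.1731
beam 3: φ=45°, α=210°
  cosα=-0.8660 sinα=-0.5000 | (3,2) | tMaxX 0.9007 tMaxY 1.0400 | tΔX 1.1547 tΔY 2.0000
    t=0.9007 [x] (2,2)
    t=1.0400 [y] (2,1)
    t=2.0554 [x] (1,1)
    t=3.0400 [y] (1,0) — stop
  → r_3 = 3.0400
beam 4: φ=90°, α=255°
  cosα=-0.2588 sinα=-0.9659 | (3,2) | tMaxX 3.0137 tMaxY 0.5383 | tΔX 3.8637 tΔY 1.0353
    t=0.5383 [y] (3,1)
    t=1.5736 [y] (3,0) — stop
  → r_4 = 1.5736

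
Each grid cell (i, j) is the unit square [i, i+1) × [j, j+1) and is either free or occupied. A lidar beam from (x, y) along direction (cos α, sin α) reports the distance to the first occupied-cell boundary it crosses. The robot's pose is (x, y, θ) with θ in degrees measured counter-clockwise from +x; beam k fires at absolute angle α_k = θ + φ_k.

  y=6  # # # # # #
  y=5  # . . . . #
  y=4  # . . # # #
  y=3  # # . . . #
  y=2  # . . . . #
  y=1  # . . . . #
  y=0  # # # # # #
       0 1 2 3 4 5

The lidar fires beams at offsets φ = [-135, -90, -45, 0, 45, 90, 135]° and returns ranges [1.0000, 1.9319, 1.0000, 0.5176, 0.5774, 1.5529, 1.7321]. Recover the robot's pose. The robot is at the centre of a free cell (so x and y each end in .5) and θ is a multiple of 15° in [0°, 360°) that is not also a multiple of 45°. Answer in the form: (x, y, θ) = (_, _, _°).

(x, y, θ) = (2.5, 5.5, 75°)

Enumerate (i+0.5, j+0.5, θ) over the 17 free cells and 16 admissible headings. For each, cast all 7 beams and compare to the given ranges.
  (2.5, 1.5, 210°): beam 1 = 2.5882 ≠ 1.0000 ✗
  (2.5, 5.5, 300°): beam 1 = 1.5529 ≠ 1.0000 ✗
  (4.5, 5.5, 300°): beam 1 = 1.9319 ≠ 1.0000 ✗
  …
  (2.5, 5.5, 75°): r_1=1.0000, r_2=1.9319, r_3=1.0000, r_4=0.5176, r_5=0.5774, r_6=1.5529, r_7=1.7321 — all match ✓
Only this pose fits every beam.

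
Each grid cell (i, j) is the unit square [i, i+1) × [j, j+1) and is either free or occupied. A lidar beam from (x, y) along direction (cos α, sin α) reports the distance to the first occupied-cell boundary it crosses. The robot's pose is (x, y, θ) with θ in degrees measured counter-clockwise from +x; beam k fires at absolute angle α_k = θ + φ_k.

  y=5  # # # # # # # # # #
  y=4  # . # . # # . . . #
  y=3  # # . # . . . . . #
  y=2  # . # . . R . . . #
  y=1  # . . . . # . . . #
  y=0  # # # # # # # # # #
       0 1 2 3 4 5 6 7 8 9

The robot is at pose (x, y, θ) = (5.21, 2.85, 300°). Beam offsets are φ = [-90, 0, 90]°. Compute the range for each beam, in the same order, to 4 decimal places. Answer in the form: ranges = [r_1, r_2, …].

ranges = [3.7000, 0.9815, 4.3000]

beam 1: φ=-90°, α=210°
  dir = (cos 210°, sin 210°) = (-0.8660, -0.5000); from cell (5,2)
  next x-line at t=0.2425, next y-line at t=1.7000; Δt_x=1.1547, Δt_y=2.0000
    x: enter (4,2) at t=0.2425
    x: enter (3,2) at t=1.3972
    y: enter (3,1) at t=1.7000
    x: enter (2,1) at t=2.5519
    y: enter (2,0) at t=3.7000 ← occupied
  → r_1 = 3.7000
beam 2: φ=0°, α=300°
  dir = (cos 300°, sin 300°) = (0.5000, -0.8660); from cell (5,2)
  next x-line at t=1.5800, next y-line at t=0.9815; Δt_x=2.0000, Δt_y=1.1547
    y: enter (5,1) at t=0.9815 ← occupied
  → r_2 = 0.9815
beam 3: φ=90°, α=30°
  dir = (cos 30°, sin 30°) = (0.8660, 0.5000); from cell (5,2)
  next x-line at t=0.9122, next y-line at t=0.3000; Δt_x=1.1547, Δt_y=2.0000
    y: enter (5,3) at t=0.3000
    x: enter (6,3) at t=0.9122
    x: enter (7,3) at t=2.0669
    y: enter (7,4) at t=2.3000
    x: enter (8,4) at t=3.2216
    y: enter (8,5) at t=4.3000 ← occupied
  → r_3 = 4.3000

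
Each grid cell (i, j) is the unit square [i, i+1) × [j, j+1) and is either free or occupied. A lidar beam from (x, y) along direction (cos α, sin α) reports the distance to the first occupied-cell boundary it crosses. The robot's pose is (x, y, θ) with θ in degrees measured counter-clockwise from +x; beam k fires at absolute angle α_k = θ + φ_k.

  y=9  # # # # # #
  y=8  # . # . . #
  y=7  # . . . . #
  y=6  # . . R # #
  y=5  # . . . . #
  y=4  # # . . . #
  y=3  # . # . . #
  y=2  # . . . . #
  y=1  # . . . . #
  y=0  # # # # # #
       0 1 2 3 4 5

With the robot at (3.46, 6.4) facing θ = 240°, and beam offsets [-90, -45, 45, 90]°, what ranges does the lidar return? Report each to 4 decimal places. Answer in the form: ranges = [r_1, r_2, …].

ranges = [2.8406, 2.5468, 5.5905, 0.6235]

beam 1: φ=-90°, α=150°
  direction (-0.8660, 0.5000); cell (3,6); t to first gridline: x 0.5312, y 1.2000 (then +1.1547 / +2.0000)
    (2,6) via x @ 0.5312
    (2,7) via y @ 1.2000
    (1,7) via x @ 1.6859
    (0,7) via x @ 2.8406  # hit
  → r_1 = 2.8406
beam 2: φ=-45°, α=195°
  direction (-0.9659, -0.2588); cell (3,6); t to first gridline: x 0.4762, y 1.5455 (then +1.0353 / +3.8637)
    (2,6) via x @ 0.4762
    (1,6) via x @ 1.5115
    (1,5) via y @ 1.5455
    (0,5) via x @ 2.5468  # hit
  → r_2 = 2.5468
beam 3: φ=45°, α=285°
  direction (0.2588, -0.9659); cell (3,6); t to first gridline: x 2.0864, y 0.4141 (then +3.8637 / +1.0353)
    (3,5) via y @ 0.4141
    (3,4) via y @ 1.4494
    (4,4) via x @ 2.0864
    (4,3) via y @ 2.4847
    (4,2) via y @ 3.5199
    (4,1) via y @ 4.5552
    (4,0) via y @ 5.5905  # hit
  → r_3 = 5.5905
beam 4: φ=90°, α=330°
  direction (0.8660, -0.5000); cell (3,6); t to first gridline: x 0.6235, y 0.8000 (then +1.1547 / +2.0000)
    (4,6) via x @ 0.6235  # hit
  → r_4 = 0.6235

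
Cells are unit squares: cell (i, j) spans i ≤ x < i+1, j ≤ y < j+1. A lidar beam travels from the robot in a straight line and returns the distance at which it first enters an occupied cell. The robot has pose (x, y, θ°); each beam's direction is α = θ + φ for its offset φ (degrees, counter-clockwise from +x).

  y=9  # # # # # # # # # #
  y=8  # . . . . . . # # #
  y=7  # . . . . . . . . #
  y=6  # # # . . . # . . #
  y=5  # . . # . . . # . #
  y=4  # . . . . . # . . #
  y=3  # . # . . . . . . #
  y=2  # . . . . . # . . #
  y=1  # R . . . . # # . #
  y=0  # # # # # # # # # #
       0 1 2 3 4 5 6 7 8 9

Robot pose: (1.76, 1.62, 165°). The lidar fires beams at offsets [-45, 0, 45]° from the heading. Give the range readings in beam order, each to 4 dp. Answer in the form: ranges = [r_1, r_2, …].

ranges = [1.5200, 0.7868, 0.8776]

beam 1: φ=-45°, α=120°
  direction (-0.5000, 0.8660); cell (1,1); t to first gridline: x 1.5200, y 0.4388 (then +2.0000 / +1.1547)
    (1,2) via y @ 0.4388
    (0,2) via x @ 1.5200  # hit
  → r_1 = 1.5200
beam 2: φ=0°, α=165°
  direction (-0.9659, 0.2588); cell (1,1); t to first gridline: x 0.7868, y 1.4682 (then +1.0353 / +3.8637)
    (0,1) via x @ 0.7868  # hit
  → r_2 = 0.7868
beam 3: φ=45°, α=210°
  direction (-0.8660, -0.5000); cell (1,1); t to first gridline: x 0.8776, y 1.2400 (then +1.1547 / +2.0000)
    (0,1) via x @ 0.8776  # hit
  → r_3 = 0.8776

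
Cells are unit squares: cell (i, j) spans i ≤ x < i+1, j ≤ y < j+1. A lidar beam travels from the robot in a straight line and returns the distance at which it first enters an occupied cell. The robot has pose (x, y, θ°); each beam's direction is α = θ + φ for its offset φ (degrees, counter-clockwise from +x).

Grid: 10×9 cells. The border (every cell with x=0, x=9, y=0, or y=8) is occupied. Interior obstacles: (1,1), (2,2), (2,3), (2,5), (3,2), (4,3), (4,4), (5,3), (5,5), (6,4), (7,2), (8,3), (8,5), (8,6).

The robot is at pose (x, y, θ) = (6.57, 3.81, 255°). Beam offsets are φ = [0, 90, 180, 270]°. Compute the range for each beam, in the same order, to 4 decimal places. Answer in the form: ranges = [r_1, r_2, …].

ranges = [2.9091, 1.4804, 0.1967, 0.5901]

beam 1: φ=0°, α=255°
  direction (-0.2588, -0.9659); cell (6,3); t to first gridline: x 2.2023, y 0.8386 (then +3.8637 / +1.0353)
    (6,2) via y @ 0.8386
    (6,1) via y @ 1.8738
    (5,1) via x @ 2.2023
    (5,0) via y @ 2.9091  # hit
  → r_1 = 2.9091
beam 2: φ=90°, α=345°
  direction (0.9659, -0.2588); cell (6,3); t to first gridline: x 0.4452, y 3.1296 (then +1.0353 / +3.8637)
    (7,3) via x @ 0.4452
    (8,3) via x @ 1.4804  # hit
  → r_2 = 1.4804
beam 3: φ=180°, α=75°
  direction (0.2588, 0.9659); cell (6,3); t to first gridline: x 1.6614, y 0.1967 (then +3.8637 / +1.0353)
    (6,4) via y @ 0.1967  # hit
  → r_3 = 0.1967
beam 4: φ=270°, α=165°
  direction (-0.9659, 0.2588); cell (6,3); t to first gridline: x 0.5901, y 0.7341 (then +1.0353 / +3.8637)
    (5,3) via x @ 0.5901  # hit
  → r_4 = 0.5901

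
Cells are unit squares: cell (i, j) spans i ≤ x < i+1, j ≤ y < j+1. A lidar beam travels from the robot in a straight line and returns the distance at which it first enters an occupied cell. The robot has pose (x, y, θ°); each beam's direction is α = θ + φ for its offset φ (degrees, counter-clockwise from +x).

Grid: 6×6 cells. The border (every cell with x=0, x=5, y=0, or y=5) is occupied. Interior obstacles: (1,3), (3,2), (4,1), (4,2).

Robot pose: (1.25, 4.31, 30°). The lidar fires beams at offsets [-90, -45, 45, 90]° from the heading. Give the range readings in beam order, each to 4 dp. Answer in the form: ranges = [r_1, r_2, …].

ranges = [0.3580, 3.8823, 0.7143, 0.5000]

beam 1: φ=-90°, α=300°
  direction (0.5000, -0.8660); cell (1,4); t to first gridline: x 1.5000, y 0.3580 (then +2.0000 / +1.1547)
    (1,3) via y @ 0.3580  # hit
  → r_1 = 0.3580
beam 2: φ=-45°, α=345°
  direction (0.9659, -0.2588); cell (1,4); t to first gridline: x 0.7765, y 1.1977 (then +1.0353 / +3.8637)
    (2,4) via x @ 0.7765
    (2,3) via y @ 1.1977
    (3,3) via x @ 1.8117
    (4,3) via x @ 2.8470
    (5,3) via x @ 3.8823  # hit
  → r_2 = 3.8823
beam 3: φ=45°, α=75°
  direction (0.2588, 0.9659); cell (1,4); t to first gridline: x 2.8978, y 0.7143 (then +3.8637 / +1.0353)
    (1,5) via y @ 0.7143  # hit
  → r_3 = 0.7143
beam 4: φ=90°, α=120°
  direction (-0.5000, 0.8660); cell (1,4); t to first gridline: x 0.5000, y 0.7967 (then +2.0000 / +1.1547)
    (0,4) via x @ 0.5000  # hit
  → r_4 = 0.5000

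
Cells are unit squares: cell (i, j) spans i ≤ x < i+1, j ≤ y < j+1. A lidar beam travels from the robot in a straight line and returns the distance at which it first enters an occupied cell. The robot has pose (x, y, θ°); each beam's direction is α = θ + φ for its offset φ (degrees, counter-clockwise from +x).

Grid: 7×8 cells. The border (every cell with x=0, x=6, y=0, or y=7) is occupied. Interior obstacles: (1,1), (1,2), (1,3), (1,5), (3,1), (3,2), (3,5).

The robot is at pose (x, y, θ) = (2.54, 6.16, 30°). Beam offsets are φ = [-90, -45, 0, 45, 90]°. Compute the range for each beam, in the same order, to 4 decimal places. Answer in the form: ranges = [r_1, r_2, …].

beam 1: φ=-90°, α=300°
  cosα=0.5000 sinα=-0.8660 | (2,6) | tMaxX 0.9200 tMaxY 0.1848 | tΔX 2.0000 tΔY 1.1547
    t=0.1848 [y] (2,5)
    t=0.9200 [x] (3,5) — stop
  → r_1 = 0.9200
beam 2: φ=-45°, α=345°
  cosα=0.9659 sinα=-0.2588 | (2,6) | tMaxX 0.4762 tMaxY 0.6182 | tΔX 1.0353 tΔY 3.8637
    t=0.4762 [x] (3,6)
    t=0.6182 [y] (3,5) — stop
  → r_2 = 0.6182
beam 3: φ=0°, α=30°
  cosα=0.8660 sinα=0.5000 | (2,6) | tMaxX 0.5312 tMaxY 1.6800 | tΔX 1.1547 tΔY 2.0000
    t=0.5312 [x] (3,6)
    t=1.6800 [y] (3,7) — stop
  → r_3 = 1.6800
beam 4: φ=45°, α=75°
  cosα=0.2588 sinα=0.9659 | (2,6) | tMaxX 1.7773 tMaxY 0.8696 | tΔX 3.8637 tΔY 1.0353
    t=0.8696 [y] (2,7) — stop
  → r_4 = 0.8696
beam 5: φ=90°, α=120°
  cosα=-0.5000 sinα=0.8660 | (2,6) | tMaxX 1.0800 tMaxY 0.9699 | tΔX 2.0000 tΔY 1.1547
    t=0.9699 [y] (2,7) — stop
  → r_5 = 0.9699

ranges = [0.9200, 0.6182, 1.6800, 0.8696, 0.9699]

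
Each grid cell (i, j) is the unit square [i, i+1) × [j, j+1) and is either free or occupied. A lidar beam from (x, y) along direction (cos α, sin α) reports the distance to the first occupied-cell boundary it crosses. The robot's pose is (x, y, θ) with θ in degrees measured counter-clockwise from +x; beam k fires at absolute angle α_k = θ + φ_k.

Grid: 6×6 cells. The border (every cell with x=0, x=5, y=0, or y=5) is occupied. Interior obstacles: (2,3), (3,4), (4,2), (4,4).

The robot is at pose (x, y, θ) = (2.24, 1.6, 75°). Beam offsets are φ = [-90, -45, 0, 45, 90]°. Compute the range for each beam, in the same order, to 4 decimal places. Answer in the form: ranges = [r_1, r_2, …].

beam 1: φ=-90°, α=345°
  d=(0.9659,-0.2588)  start (2,1)  tX=0.7868 tY=2.3182  stride 1/|dx|=1.0353 1/|dy|=3.8637
    cross x-line → (3,1), t=0.7868
    cross x-line → (4,1), t=1.8221
    cross y-line → (4,0), t=2.3182 (wall)
  → r_1 = 2.3182
beam 2: φ=-45°, α=30°
  d=(0.8660,0.5000)  start (2,1)  tX=0.8776 tY=0.8000  stride 1/|dx|=1.1547 1/|dy|=2.0000
    cross y-line → (2,2), t=0.8000
    cross x-line → (3,2), t=0.8776
    cross x-line → (4,2), t=2.0323 (wall)
  → r_2 = 2.0323
beam 3: φ=0°, α=75°
  d=(0.2588,0.9659)  start (2,1)  tX=2.9364 tY=0.4141  stride 1/|dx|=3.8637 1/|dy|=1.0353
    cross y-line → (2,2), t=0.4141
    cross y-line → (2,3), t=1.4494 (wall)
  → r_3 = 1.4494
beam 4: φ=45°, α=120°
  d=(-0.5000,0.8660)  start (2,1)  tX=0.4800 tY=0.4619  stride 1/|dx|=2.0000 1/|dy|=1.1547
    cross y-line → (2,2), t=0.4619
    cross x-line → (1,2), t=0.4800
    cross y-line → (1,3), t=1.6166
    cross x-line → (0,3), t=2.4800 (wall)
  → r_4 = 2.4800
beam 5: φ=90°, α=165°
  d=(-0.9659,0.2588)  start (2,1)  tX=0.2485 tY=1.5455  stride 1/|dx|=1.0353 1/|dy|=3.8637
    cross x-line → (1,1), t=0.2485
    cross x-line → (0,1), t=1.2837 (wall)
  → r_5 = 1.2837

ranges = [2.3182, 2.0323, 1.4494, 2.4800, 1.2837]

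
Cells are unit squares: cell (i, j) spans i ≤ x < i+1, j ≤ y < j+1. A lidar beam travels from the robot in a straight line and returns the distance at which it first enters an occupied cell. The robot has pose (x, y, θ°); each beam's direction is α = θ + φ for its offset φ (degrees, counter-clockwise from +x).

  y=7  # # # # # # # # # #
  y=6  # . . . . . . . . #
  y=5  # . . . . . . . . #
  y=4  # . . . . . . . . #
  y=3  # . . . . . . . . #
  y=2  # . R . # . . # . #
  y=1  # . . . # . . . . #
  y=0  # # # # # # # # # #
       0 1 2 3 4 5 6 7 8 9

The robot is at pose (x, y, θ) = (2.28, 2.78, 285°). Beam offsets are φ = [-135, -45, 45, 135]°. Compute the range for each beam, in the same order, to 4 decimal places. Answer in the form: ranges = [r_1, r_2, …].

ranges = [1.4780, 2.0554, 1.9861, 4.8728]

beam 1: φ=-135°, α=150°
  dir = (cos 150°, sin 150°) = (-0.8660, 0.5000); from cell (2,2)
  next x-line at t=0.3233, next y-line at t=0.4400; Δt_x=1.1547, Δt_y=2.0000
    x: enter (1,2) at t=0.3233
    y: enter (1,3) at t=0.4400
    x: enter (0,3) at t=1.4780 ← occupied
  → r_1 = 1.4780
beam 2: φ=-45°, α=240°
  dir = (cos 240°, sin 240°) = (-0.5000, -0.8660); from cell (2,2)
  next x-line at t=0.5600, next y-line at t=0.9007; Δt_x=2.0000, Δt_y=1.1547
    x: enter (1,2) at t=0.5600
    y: enter (1,1) at t=0.9007
    y: enter (1,0) at t=2.0554 ← occupied
  → r_2 = 2.0554
beam 3: φ=45°, α=330°
  dir = (cos 330°, sin 330°) = (0.8660, -0.5000); from cell (2,2)
  next x-line at t=0.8314, next y-line at t=1.5600; Δt_x=1.1547, Δt_y=2.0000
    x: enter (3,2) at t=0.8314
    y: enter (3,1) at t=1.5600
    x: enter (4,1) at t=1.9861 ← occupied
  → r_3 = 1.9861
beam 4: φ=135°, α=60°
  dir = (cos 60°, sin 60°) = (0.5000, 0.8660); from cell (2,2)
  next x-line at t=1.4400, next y-line at t=0.2540; Δt_x=2.0000, Δt_y=1.1547
    y: enter (2,3) at t=0.2540
    y: enter (2,4) at t=1.4087
    x: enter (3,4) at t=1.4400
    y: enter (3,5) at t=2.5634
    x: enter (4,5) at t=3.4400
    y: enter (4,6) at t=3.7181
    y: enter (4,7) at t=4.8728 ← occupied
  → r_4 = 4.8728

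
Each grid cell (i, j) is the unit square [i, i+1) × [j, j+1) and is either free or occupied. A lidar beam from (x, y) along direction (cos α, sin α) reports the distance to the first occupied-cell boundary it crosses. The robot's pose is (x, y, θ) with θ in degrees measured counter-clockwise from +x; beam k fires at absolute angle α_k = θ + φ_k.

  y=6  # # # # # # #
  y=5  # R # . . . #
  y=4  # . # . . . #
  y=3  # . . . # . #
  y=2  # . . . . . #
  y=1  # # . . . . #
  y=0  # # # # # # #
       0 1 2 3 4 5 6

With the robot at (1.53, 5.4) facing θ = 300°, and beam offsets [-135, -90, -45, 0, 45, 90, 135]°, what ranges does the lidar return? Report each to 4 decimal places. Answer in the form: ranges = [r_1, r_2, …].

ranges = [0.5487, 0.6120, 2.0478, 0.9400, 0.4866, 0.5427, 0.6212]

beam 1: φ=-135°, α=165°
  dir = (cos 165°, sin 165°) = (-0.9659, 0.2588); from cell (1,5)
  next x-line at t=0.5487, next y-line at t=2.3182; Δt_x=1.0353, Δt_y=3.8637
    x: enter (0,5) at t=0.5487 ← occupied
  → r_1 = 0.5487
beam 2: φ=-90°, α=210°
  dir = (cos 210°, sin 210°) = (-0.8660, -0.5000); from cell (1,5)
  next x-line at t=0.6120, next y-line at t=0.8000; Δt_x=1.1547, Δt_y=2.0000
    x: enter (0,5) at t=0.6120 ← occupied
  → r_2 = 0.6120
beam 3: φ=-45°, α=255°
  dir = (cos 255°, sin 255°) = (-0.2588, -0.9659); from cell (1,5)
  next x-line at t=2.0478, next y-line at t=0.4141; Δt_x=3.8637, Δt_y=1.0353
    y: enter (1,4) at t=0.4141
    y: enter (1,3) at t=1.4494
    x: enter (0,3) at t=2.0478 ← occupied
  → r_3 = 2.0478
beam 4: φ=0°, α=300°
  dir = (cos 300°, sin 300°) = (0.5000, -0.8660); from cell (1,5)
  next x-line at t=0.9400, next y-line at t=0.4619; Δt_x=2.0000, Δt_y=1.1547
    y: enter (1,4) at t=0.4619
    x: enter (2,4) at t=0.9400 ← occupied
  → r_4 = 0.9400
beam 5: φ=45°, α=345°
  dir = (cos 345°, sin 345°) = (0.9659, -0.2588); from cell (1,5)
  next x-line at t=0.4866, next y-line at t=1.5455; Δt_x=1.0353, Δt_y=3.8637
    x: enter (2,5) at t=0.4866 ← occupied
  → r_5 = 0.4866
beam 6: φ=90°, α=30°
  dir = (cos 30°, sin 30°) = (0.8660, 0.5000); from cell (1,5)
  next x-line at t=0.5427, next y-line at t=1.2000; Δt_x=1.1547, Δt_y=2.0000
    x: enter (2,5) at t=0.5427 ← occupied
  → r_6 = 0.5427
beam 7: φ=135°, α=75°
  dir = (cos 75°, sin 75°) = (0.2588, 0.9659); from cell (1,5)
  next x-line at t=1.8159, next y-line at t=0.6212; Δt_x=3.8637, Δt_y=1.0353
    y: enter (1,6) at t=0.6212 ← occupied
  → r_7 = 0.6212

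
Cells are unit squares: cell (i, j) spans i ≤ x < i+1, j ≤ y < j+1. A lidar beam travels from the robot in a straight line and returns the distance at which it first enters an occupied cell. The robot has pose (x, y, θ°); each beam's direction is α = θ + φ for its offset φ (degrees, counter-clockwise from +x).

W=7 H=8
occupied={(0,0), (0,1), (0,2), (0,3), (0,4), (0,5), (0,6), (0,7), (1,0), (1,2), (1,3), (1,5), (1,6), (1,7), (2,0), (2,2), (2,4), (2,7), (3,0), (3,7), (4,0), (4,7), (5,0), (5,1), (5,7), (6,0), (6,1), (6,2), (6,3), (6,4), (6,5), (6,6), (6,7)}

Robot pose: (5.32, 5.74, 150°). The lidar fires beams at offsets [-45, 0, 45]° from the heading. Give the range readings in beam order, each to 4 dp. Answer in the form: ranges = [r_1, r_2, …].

beam 1: φ=-45°, α=105°
  direction (-0.2588, 0.9659); cell (5,5); t to first gridline: x 1.2364, y 0.2692 (then +3.8637 / +1.0353)
    (5,6) via y @ 0.2692
    (4,6) via x @ 1.2364
    (4,7) via y @ 1.3044  # hit
  → r_1 = 1.3044
beam 2: φ=0°, α=150°
  direction (-0.8660, 0.5000); cell (5,5); t to first gridline: x 0.3695, y 0.5200 (then +1.1547 / +2.0000)
    (4,5) via x @ 0.3695
    (4,6) via y @ 0.5200
    (3,6) via x @ 1.5242
    (3,7) via y @ 2.5200  # hit
  → r_2 = 2.5200
beam 3: φ=45°, α=195°
  direction (-0.9659, -0.2588); cell (5,5); t to first gridline: x 0.3313, y 2.8591 (then +1.0353 / +3.8637)
    (4,5) via x @ 0.3313
    (3,5) via x @ 1.3666
    (2,5) via x @ 2.4018
    (2,4) via y @ 2.8591  # hit
  → r_3 = 2.8591

ranges = [1.3044, 2.5200, 2.8591]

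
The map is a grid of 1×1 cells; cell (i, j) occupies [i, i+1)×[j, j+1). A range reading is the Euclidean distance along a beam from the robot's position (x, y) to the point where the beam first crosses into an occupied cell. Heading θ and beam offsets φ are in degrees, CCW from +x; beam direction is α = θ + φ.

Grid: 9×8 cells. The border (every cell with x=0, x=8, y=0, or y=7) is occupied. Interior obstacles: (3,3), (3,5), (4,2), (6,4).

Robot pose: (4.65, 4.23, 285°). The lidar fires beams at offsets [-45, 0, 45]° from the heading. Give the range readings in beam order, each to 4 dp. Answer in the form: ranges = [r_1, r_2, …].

beam 1: φ=-45°, α=240°
  d=(-0.5000,-0.8660)  start (4,4)  tX=1.3000 tY=0.2656  stride 1/|dx|=2.0000 1/|dy|=1.1547
    cross y-line → (4,3), t=0.2656
    cross x-line → (3,3), t=1.3000 (wall)
  → r_1 = 1.3000
beam 2: φ=0°, α=285°
  d=(0.2588,-0.9659)  start (4,4)  tX=1.3523 tY=0.2381  stride 1/|dx|=3.8637 1/|dy|=1.0353
    cross y-line → (4,3), t=0.2381
    cross y-line → (4,2), t=1.2734 (wall)
  → r_2 = 1.2734
beam 3: φ=45°, α=330°
  d=(0.8660,-0.5000)  start (4,4)  tX=0.4041 tY=0.4600  stride 1/|dx|=1.1547 1/|dy|=2.0000
    cross x-line → (5,4), t=0.4041
    cross y-line → (5,3), t=0.4600
    cross x-line → (6,3), t=1.5588
    cross y-line → (6,2), t=2.4600
    cross x-line → (7,2), t=2.7135
    cross x-line → (8,2), t=3.8682 (wall)
  → r_3 = 3.8682

ranges = [1.3000, 1.2734, 3.8682]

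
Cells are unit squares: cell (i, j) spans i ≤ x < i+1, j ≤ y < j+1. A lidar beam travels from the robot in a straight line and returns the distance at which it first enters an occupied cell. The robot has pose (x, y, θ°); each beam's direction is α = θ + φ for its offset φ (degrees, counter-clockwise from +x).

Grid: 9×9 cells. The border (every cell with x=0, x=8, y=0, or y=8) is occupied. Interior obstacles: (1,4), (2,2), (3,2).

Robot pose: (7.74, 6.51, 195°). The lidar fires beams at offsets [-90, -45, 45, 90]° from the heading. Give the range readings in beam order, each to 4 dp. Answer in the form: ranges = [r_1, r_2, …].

ranges = [1.5426, 2.9800, 6.3624, 1.0046]

beam 1: φ=-90°, α=105°
  d=(-0.2588,0.9659)  start (7,6)  tX=2.8591 tY=0.5073  stride 1/|dx|=3.8637 1/|dy|=1.0353
    cross y-line → (7,7), t=0.5073
    cross y-line → (7,8), t=1.5426 (wall)
  → r_1 = 1.5426
beam 2: φ=-45°, α=150°
  d=(-0.8660,0.5000)  start (7,6)  tX=0.8545 tY=0.9800  stride 1/|dx|=1.1547 1/|dy|=2.0000
    cross x-line → (6,6), t=0.8545
    cross y-line → (6,7), t=0.9800
    cross x-line → (5,7), t=2.0092
    cross y-line → (5,8), t=2.9800 (wall)
  → r_2 = 2.9800
beam 3: φ=45°, α=240°
  d=(-0.5000,-0.8660)  start (7,6)  tX=1.4800 tY=0.5889  stride 1/|dx|=2.0000 1/|dy|=1.1547
    cross y-line → (7,5), t=0.5889
    cross x-line → (6,5), t=1.4800
    cross y-line → (6,4), t=1.7436
    cross y-line → (6,3), t=2.8983
    cross x-line → (5,3), t=3.4800
    cross y-line → (5,2), t=4.0530
    cross y-line → (5,1), t=5.2077
    cross x-line → (4,1), t=5.4800
    cross y-line → (4,0), t=6.3624 (wall)
  → r_3 = 6.3624
beam 4: φ=90°, α=285°
  d=(0.2588,-0.9659)  start (7,6)  tX=1.0046 tY=0.5280  stride 1/|dx|=3.8637 1/|dy|=1.0353
    cross y-line → (7,5), t=0.5280
    cross x-line → (8,5), t=1.0046 (wall)
  → r_4 = 1.0046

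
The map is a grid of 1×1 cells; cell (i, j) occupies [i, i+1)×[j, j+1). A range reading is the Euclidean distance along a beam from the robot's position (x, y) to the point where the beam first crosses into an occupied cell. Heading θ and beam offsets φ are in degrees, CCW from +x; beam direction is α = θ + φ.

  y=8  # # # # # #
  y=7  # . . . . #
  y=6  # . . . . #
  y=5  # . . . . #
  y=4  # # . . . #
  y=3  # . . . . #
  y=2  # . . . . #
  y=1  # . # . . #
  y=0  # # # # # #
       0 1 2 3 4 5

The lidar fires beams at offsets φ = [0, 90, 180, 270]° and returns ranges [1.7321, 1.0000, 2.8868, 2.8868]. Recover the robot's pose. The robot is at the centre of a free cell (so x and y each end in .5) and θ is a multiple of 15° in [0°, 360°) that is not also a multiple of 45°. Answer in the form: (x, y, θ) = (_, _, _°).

The pose lattice has 26·16 = 416 candidates. Test each by forward raycasting.
  (3.5, 5.5, 150°): beam 1 = 2.8868 ≠ 1.7321 ✗
  (4.5, 3.5, 330°): beam 1 = 0.5774 ≠ 1.7321 ✗
  (1.5, 2.5, 105°): beam 1 = 1.5529 ≠ 1.7321 ✗
  …
  (2.5, 5.5, 150°): r_1=1.7321, r_2=1.0000, r_3=2.8868, r_4=2.8868 — all match ✓
No second candidate reproduces the full scan.

(x, y, θ) = (2.5, 5.5, 150°)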